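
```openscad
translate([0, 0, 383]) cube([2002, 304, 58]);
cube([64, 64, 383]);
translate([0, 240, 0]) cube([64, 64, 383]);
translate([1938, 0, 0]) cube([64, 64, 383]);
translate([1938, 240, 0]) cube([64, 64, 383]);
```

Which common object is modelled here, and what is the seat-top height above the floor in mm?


A bench. The seat-top height is 441 mm.

A long slab on four corner posts — a bench. The slab sits at z = 383 with thickness 58, so the top is 383 + 58 = 441 mm.


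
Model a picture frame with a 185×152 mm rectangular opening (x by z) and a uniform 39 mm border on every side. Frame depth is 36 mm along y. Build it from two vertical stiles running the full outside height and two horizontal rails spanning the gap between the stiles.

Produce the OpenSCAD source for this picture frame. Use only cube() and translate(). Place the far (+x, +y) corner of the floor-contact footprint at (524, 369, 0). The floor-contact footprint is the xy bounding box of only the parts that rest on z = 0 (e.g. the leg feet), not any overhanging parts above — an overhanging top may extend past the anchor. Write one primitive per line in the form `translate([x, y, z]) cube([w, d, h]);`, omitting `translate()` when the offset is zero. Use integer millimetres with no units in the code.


translate([261, 333, 0]) cube([39, 36, 230]);
translate([485, 333, 0]) cube([39, 36, 230]);
translate([300, 333, 0]) cube([185, 36, 39]);
translate([300, 333, 191]) cube([185, 36, 39]);


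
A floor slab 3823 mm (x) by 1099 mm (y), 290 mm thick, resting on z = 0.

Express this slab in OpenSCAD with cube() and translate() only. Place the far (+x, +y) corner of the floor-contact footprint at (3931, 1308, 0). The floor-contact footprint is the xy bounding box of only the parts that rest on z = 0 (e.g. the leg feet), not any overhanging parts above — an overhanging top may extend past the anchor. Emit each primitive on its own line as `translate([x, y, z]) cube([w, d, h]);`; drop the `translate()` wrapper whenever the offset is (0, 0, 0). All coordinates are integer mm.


translate([108, 209, 0]) cube([3823, 1099, 290]);


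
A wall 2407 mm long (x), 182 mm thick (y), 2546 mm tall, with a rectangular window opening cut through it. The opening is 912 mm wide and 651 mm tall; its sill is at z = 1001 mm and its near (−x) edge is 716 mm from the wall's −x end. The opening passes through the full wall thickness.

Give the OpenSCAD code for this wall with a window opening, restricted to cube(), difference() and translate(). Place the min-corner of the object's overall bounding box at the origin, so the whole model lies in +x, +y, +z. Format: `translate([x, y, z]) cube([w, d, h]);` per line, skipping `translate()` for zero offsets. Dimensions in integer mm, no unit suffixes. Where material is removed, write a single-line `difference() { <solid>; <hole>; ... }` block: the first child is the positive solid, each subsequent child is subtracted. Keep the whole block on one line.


difference() { cube([2407, 182, 2546]); translate([716, 0, 1001]) cube([912, 182, 651]); }


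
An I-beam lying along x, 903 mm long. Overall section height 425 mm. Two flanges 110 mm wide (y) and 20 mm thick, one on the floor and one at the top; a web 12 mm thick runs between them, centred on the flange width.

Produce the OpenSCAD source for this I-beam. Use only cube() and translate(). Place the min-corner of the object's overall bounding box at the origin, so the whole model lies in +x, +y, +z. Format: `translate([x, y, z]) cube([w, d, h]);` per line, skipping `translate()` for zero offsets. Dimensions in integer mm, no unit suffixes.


cube([903, 110, 20]);
translate([0, 49, 20]) cube([903, 12, 385]);
translate([0, 0, 405]) cube([903, 110, 20]);


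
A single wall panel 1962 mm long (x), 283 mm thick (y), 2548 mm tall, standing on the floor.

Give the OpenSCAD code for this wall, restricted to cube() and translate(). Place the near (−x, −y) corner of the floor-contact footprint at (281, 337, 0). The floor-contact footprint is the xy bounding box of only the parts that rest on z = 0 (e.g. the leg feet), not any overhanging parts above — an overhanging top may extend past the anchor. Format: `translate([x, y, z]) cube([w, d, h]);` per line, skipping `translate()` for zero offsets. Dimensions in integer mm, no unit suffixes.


translate([281, 337, 0]) cube([1962, 283, 2548]);


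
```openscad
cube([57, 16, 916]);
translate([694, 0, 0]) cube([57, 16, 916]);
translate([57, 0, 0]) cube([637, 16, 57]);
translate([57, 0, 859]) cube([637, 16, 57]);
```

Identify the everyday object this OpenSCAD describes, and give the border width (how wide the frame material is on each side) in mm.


A picture frame. The border width is 57 mm.

Four thin pieces enclosing a rectangular opening — a picture frame. The two full-height stiles are 916 mm tall; the top rail sits at z = 859 and is 57 mm tall, so the border above the opening is 916 − 859 = 57 mm, matching the stile x-width.


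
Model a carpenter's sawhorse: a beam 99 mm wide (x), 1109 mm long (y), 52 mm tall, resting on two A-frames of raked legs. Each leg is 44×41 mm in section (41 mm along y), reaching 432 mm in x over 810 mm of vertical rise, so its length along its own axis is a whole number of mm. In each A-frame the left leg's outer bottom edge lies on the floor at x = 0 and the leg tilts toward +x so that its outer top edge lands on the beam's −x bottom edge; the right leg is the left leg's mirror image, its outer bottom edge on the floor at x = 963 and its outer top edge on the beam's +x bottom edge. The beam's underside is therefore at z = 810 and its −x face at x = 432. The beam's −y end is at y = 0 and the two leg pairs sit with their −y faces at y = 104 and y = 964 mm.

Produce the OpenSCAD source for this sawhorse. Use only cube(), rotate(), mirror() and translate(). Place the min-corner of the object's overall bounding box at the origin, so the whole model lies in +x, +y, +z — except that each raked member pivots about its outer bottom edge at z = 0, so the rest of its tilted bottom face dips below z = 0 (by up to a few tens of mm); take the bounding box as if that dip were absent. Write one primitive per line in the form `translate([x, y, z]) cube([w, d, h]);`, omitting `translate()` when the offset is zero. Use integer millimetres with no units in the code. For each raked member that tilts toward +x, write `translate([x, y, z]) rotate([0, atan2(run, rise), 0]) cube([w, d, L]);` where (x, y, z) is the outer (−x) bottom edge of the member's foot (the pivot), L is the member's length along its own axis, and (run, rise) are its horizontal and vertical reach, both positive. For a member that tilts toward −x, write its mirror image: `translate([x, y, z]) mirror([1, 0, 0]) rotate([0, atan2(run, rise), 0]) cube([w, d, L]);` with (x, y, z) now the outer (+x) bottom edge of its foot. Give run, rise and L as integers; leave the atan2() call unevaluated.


translate([432, 0, 810]) cube([99, 1109, 52]);
translate([0, 104, 0]) rotate([0, atan2(432, 810), 0]) cube([44, 41, 918]);
translate([963, 104, 0]) mirror([1, 0, 0]) rotate([0, atan2(432, 810), 0]) cube([44, 41, 918]);
translate([0, 964, 0]) rotate([0, atan2(432, 810), 0]) cube([44, 41, 918]);
translate([963, 964, 0]) mirror([1, 0, 0]) rotate([0, atan2(432, 810), 0]) cube([44, 41, 918]);


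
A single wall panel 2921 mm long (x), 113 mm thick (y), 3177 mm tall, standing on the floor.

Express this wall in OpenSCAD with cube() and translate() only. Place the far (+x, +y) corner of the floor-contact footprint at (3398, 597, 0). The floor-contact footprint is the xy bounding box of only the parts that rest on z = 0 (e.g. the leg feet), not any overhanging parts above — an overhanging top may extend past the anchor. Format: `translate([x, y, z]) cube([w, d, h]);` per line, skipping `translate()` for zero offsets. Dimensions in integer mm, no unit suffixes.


translate([477, 484, 0]) cube([2921, 113, 3177]);


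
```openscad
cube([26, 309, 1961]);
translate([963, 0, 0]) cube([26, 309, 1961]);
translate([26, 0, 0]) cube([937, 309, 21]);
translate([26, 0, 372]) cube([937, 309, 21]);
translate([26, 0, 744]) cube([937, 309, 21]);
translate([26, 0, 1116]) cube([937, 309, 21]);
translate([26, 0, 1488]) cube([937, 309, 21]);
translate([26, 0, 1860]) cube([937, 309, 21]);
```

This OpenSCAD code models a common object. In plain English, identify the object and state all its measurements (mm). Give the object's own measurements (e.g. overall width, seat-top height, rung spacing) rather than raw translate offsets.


An open bookshelf. Two side panels, each 26 mm thick, 309 mm deep and 1961 mm tall, stand 989 mm apart (outside-to-outside). Between them sit 6 shelves, each 21 mm thick and 309 mm deep, spanning the full gap between the sides. The bottom shelf rests on the floor (its underside at z = 0) and the clear gap between one shelf's top and the next shelf's underside is 351 mm.


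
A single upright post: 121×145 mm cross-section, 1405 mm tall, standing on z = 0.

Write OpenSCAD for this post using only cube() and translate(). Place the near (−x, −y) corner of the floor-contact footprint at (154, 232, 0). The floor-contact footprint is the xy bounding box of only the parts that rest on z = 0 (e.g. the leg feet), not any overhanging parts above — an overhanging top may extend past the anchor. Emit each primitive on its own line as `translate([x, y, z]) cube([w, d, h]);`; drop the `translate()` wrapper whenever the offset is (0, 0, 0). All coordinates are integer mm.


translate([154, 232, 0]) cube([121, 145, 1405]);


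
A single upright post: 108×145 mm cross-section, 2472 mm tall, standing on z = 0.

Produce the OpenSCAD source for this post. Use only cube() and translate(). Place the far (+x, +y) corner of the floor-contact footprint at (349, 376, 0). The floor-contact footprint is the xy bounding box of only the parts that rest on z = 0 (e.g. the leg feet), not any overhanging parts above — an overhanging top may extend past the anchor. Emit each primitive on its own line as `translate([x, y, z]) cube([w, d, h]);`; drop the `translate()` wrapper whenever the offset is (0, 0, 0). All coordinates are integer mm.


translate([241, 231, 0]) cube([108, 145, 2472]);


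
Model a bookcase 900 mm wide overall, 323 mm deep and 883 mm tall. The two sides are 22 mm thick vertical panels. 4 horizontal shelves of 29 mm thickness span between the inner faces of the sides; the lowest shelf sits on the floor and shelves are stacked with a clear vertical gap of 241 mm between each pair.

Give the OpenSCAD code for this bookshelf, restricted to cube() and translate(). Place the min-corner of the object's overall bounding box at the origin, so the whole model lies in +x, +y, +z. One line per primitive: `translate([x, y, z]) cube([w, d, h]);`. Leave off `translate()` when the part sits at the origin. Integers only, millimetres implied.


cube([22, 323, 883]);
translate([878, 0, 0]) cube([22, 323, 883]);
translate([22, 0, 0]) cube([856, 323, 29]);
translate([22, 0, 270]) cube([856, 323, 29]);
translate([22, 0, 540]) cube([856, 323, 29]);
translate([22, 0, 810]) cube([856, 323, 29]);


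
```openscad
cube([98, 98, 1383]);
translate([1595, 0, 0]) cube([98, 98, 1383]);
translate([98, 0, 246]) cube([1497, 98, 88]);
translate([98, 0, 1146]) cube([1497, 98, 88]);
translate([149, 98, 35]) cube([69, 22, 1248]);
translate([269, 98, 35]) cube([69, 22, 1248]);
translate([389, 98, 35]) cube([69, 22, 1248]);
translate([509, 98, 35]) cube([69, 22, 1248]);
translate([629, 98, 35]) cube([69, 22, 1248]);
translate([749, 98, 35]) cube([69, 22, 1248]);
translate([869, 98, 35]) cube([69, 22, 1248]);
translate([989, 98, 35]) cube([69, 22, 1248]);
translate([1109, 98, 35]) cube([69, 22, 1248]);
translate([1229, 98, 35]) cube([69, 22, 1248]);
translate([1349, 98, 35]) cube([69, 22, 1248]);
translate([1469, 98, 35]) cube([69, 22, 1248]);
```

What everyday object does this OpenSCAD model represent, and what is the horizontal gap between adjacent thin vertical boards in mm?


A fence section. The picket gap is 51 mm.

Two posts, two rails, 12 pickets — a fence section. Span 1497 mm holds 12 pickets of 69 mm with 13 equal gaps: ⌊(1497 − 12·69) / 13⌋ = 51 mm.


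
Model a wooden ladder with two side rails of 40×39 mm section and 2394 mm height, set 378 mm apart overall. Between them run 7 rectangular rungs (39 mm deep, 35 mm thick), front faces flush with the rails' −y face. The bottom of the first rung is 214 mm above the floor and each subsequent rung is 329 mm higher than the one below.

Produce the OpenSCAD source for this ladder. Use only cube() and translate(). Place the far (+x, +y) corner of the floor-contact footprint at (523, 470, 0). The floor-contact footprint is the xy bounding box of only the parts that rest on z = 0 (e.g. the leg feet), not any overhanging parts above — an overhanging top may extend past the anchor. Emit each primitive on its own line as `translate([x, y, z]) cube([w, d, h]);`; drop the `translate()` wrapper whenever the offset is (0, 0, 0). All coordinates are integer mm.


translate([145, 431, 0]) cube([40, 39, 2394]);
translate([483, 431, 0]) cube([40, 39, 2394]);
translate([185, 431, 214]) cube([298, 39, 35]);
translate([185, 431, 543]) cube([298, 39, 35]);
translate([185, 431, 872]) cube([298, 39, 35]);
translate([185, 431, 1201]) cube([298, 39, 35]);
translate([185, 431, 1530]) cube([298, 39, 35]);
translate([185, 431, 1859]) cube([298, 39, 35]);
translate([185, 431, 2188]) cube([298, 39, 35]);


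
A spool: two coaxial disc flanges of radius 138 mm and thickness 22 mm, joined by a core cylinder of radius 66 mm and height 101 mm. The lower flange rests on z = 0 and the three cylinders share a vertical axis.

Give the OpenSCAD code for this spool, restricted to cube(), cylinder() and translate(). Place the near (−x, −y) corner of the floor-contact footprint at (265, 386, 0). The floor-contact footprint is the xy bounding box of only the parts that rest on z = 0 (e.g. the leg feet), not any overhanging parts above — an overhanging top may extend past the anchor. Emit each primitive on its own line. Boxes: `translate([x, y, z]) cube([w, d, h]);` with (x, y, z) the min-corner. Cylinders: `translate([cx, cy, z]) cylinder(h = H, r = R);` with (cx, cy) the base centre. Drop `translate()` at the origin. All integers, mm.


translate([403, 524, 0]) cylinder(h = 22, r = 138);
translate([403, 524, 22]) cylinder(h = 101, r = 66);
translate([403, 524, 123]) cylinder(h = 22, r = 138);


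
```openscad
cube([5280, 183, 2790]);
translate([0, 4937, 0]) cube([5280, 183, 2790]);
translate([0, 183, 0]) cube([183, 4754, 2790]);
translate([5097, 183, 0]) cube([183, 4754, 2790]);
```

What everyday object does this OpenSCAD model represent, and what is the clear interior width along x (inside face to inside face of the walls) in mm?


A house (or room) frame. The interior width is 4914 mm.

Four 2790 mm walls enclosing a rectangle with no floor or roof — a room or house frame. Outside width is 5280 mm and wall thickness is 183 mm, so the interior width is 5280 − 2 × 183 = 4914 mm.


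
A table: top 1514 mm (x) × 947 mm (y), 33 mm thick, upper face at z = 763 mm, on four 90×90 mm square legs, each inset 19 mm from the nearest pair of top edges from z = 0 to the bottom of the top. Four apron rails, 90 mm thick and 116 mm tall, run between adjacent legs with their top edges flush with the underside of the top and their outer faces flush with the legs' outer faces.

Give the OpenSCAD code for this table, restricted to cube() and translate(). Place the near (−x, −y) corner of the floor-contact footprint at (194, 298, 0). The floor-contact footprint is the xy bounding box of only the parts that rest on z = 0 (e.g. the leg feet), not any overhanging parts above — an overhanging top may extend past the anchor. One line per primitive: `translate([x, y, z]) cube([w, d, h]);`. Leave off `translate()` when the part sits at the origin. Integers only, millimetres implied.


translate([175, 279, 730]) cube([1514, 947, 33]);
translate([194, 298, 0]) cube([90, 90, 730]);
translate([1580, 298, 0]) cube([90, 90, 730]);
translate([194, 1117, 0]) cube([90, 90, 730]);
translate([1580, 1117, 0]) cube([90, 90, 730]);
translate([284, 298, 614]) cube([1296, 90, 116]);
translate([284, 1117, 614]) cube([1296, 90, 116]);
translate([194, 388, 614]) cube([90, 729, 116]);
translate([1580, 388, 614]) cube([90, 729, 116]);


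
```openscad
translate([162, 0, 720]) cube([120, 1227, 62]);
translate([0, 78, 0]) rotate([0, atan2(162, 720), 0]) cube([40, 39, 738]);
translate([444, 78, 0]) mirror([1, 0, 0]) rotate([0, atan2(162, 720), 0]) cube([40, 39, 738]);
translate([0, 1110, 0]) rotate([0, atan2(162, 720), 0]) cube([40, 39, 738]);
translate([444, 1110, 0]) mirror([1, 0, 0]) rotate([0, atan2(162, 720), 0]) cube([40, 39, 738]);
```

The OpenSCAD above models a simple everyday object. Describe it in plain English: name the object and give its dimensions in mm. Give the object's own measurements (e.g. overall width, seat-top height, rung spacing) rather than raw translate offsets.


A sawhorse. A 120×1227×62 mm beam (x, y, z) sits on two A-frame leg pairs. Each pair is two raked legs of 40×39 mm section (39 mm along y) splaying symmetrically in x. Each leg rises 720 mm vertically over 162 mm of horizontal reach and is 738 mm long along its own axis. Every leg's outer bottom edge rests on the floor and its outer top edge meets a bottom edge of the beam — the left legs (tilting toward +x) meet the beam's −x bottom edge, the right legs (their mirror images, tilting toward −x) meet its +x bottom edge — so the leg tops tuck under the beam, the beam's underside is 720 mm above the floor, and the feet are 444 mm apart outside-to-outside with the beam centred between them. The two leg pairs are set in 78 mm from either end of the beam.


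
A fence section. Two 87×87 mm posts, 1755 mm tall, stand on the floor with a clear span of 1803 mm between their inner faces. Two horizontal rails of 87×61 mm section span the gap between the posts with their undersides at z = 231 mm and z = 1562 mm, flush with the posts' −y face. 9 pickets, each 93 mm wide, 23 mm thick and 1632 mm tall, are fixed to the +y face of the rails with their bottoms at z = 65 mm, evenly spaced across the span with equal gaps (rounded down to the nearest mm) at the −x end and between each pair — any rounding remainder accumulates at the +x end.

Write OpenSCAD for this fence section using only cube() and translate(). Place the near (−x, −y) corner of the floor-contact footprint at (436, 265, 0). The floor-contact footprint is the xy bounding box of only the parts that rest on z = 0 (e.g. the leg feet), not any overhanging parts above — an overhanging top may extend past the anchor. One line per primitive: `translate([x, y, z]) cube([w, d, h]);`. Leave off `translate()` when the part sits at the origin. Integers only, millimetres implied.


translate([436, 265, 0]) cube([87, 87, 1755]);
translate([2326, 265, 0]) cube([87, 87, 1755]);
translate([523, 265, 231]) cube([1803, 87, 61]);
translate([523, 265, 1562]) cube([1803, 87, 61]);
translate([619, 352, 65]) cube([93, 23, 1632]);
translate([808, 352, 65]) cube([93, 23, 1632]);
translate([997, 352, 65]) cube([93, 23, 1632]);
translate([1186, 352, 65]) cube([93, 23, 1632]);
translate([1375, 352, 65]) cube([93, 23, 1632]);
translate([1564, 352, 65]) cube([93, 23, 1632]);
translate([1753, 352, 65]) cube([93, 23, 1632]);
translate([1942, 352, 65]) cube([93, 23, 1632]);
translate([2131, 352, 65]) cube([93, 23, 1632]);


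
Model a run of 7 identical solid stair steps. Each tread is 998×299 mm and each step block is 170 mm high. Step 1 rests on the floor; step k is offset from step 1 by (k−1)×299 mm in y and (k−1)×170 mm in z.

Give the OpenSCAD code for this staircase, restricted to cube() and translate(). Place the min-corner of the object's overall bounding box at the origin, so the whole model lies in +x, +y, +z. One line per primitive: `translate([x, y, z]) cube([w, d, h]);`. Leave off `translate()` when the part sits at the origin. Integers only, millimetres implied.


cube([998, 299, 170]);
translate([0, 299, 170]) cube([998, 299, 170]);
translate([0, 598, 340]) cube([998, 299, 170]);
translate([0, 897, 510]) cube([998, 299, 170]);
translate([0, 1196, 680]) cube([998, 299, 170]);
translate([0, 1495, 850]) cube([998, 299, 170]);
translate([0, 1794, 1020]) cube([998, 299, 170]);


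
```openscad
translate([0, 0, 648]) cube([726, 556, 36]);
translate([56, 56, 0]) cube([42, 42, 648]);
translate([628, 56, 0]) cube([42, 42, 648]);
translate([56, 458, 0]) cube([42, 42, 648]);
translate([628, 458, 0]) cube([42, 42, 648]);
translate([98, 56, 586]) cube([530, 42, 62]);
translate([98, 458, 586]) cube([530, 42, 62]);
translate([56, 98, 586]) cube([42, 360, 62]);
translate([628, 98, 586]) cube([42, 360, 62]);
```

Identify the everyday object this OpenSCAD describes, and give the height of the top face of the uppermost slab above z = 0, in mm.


A table. The table height is 684 mm.

A 726×556×36 slab sits at z = 648 on four 42 mm square posts — a table. The top surface is at 648 + 36 = 684 mm.


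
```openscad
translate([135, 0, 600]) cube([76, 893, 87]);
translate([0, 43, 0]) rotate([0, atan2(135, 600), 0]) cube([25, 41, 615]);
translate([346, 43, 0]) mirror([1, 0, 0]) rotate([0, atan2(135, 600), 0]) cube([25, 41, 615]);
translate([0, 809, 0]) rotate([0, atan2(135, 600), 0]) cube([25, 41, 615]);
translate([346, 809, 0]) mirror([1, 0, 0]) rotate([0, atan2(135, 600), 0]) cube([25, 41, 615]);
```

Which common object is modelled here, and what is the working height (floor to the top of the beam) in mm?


A sawhorse. The overall height is 687 mm.

A beam across two mirrored pairs of raked legs — a sawhorse. The beam's underside is at z = 600 (matching the legs' vertical rise in atan2(135, 600)) and the beam is 87 mm tall, so its top is at 600 + 87 = 687 mm. The raked legs top out at the beam's underside, so that is the highest point.


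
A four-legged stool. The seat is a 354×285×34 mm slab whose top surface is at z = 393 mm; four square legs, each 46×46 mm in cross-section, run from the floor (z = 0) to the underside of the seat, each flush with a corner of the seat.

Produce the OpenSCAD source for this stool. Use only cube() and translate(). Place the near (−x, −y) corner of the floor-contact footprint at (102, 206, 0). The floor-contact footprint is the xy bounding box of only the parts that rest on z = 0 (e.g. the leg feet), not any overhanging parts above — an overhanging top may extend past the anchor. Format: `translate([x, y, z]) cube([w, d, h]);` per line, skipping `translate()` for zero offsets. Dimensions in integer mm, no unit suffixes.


translate([102, 206, 359]) cube([354, 285, 34]);
translate([102, 206, 0]) cube([46, 46, 359]);
translate([410, 206, 0]) cube([46, 46, 359]);
translate([102, 445, 0]) cube([46, 46, 359]);
translate([410, 445, 0]) cube([46, 46, 359]);


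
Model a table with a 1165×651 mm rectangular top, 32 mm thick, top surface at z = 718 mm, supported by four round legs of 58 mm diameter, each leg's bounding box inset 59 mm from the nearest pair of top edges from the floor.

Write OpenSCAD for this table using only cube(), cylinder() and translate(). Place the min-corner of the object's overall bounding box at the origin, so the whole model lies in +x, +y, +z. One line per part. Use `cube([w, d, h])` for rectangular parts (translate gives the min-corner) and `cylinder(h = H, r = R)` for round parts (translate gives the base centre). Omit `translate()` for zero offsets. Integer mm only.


translate([0, 0, 686]) cube([1165, 651, 32]);
translate([88, 88, 0]) cylinder(h = 686, r = 29);
translate([1077, 88, 0]) cylinder(h = 686, r = 29);
translate([88, 563, 0]) cylinder(h = 686, r = 29);
translate([1077, 563, 0]) cylinder(h = 686, r = 29);


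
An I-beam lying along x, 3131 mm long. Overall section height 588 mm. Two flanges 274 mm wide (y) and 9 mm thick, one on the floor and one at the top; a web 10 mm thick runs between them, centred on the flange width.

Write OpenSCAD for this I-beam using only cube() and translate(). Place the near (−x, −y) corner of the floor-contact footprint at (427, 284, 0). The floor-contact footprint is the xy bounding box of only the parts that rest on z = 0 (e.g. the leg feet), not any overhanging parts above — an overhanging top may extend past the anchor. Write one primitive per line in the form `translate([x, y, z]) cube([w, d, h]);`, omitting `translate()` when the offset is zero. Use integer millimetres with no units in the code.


translate([427, 284, 0]) cube([3131, 274, 9]);
translate([427, 416, 9]) cube([3131, 10, 570]);
translate([427, 284, 579]) cube([3131, 274, 9]);


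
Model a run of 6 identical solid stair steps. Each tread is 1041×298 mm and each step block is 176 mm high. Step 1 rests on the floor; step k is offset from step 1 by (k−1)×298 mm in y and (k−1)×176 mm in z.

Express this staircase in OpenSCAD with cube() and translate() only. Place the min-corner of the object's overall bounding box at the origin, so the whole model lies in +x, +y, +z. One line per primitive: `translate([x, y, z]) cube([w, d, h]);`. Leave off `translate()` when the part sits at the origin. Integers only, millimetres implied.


cube([1041, 298, 176]);
translate([0, 298, 176]) cube([1041, 298, 176]);
translate([0, 596, 352]) cube([1041, 298, 176]);
translate([0, 894, 528]) cube([1041, 298, 176]);
translate([0, 1192, 704]) cube([1041, 298, 176]);
translate([0, 1490, 880]) cube([1041, 298, 176]);


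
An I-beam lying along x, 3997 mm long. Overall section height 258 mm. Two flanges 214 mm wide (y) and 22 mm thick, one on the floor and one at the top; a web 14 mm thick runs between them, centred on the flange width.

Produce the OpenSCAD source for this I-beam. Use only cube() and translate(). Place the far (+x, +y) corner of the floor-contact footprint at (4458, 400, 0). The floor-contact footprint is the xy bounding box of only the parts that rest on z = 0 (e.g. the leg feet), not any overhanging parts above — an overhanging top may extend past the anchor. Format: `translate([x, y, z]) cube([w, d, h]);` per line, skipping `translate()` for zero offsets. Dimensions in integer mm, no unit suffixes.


translate([461, 186, 0]) cube([3997, 214, 22]);
translate([461, 286, 22]) cube([3997, 14, 214]);
translate([461, 186, 236]) cube([3997, 214, 22]);


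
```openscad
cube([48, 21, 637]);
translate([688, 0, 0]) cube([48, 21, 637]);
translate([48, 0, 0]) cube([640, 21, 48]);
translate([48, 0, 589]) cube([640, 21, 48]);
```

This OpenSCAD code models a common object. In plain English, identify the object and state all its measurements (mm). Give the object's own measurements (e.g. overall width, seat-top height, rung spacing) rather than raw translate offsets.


A rectangular picture frame lying in the x–z plane (depth along y). The opening is 640 mm wide (x) by 541 mm tall (z), surrounded by a border 48 mm wide on all four sides. The frame is 21 mm deep and is made of two full-height vertical stiles with two horizontal rails fitted between them.


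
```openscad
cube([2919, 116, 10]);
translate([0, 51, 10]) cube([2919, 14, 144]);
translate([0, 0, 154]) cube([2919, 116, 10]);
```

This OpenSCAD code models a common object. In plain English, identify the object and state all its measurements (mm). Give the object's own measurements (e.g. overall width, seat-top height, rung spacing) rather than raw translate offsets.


An I-beam lying along x, 2919 mm long. Overall section height 164 mm. Two flanges 116 mm wide (y) and 10 mm thick, one on the floor and one at the top; a web 14 mm thick runs between them, centred on the flange width.


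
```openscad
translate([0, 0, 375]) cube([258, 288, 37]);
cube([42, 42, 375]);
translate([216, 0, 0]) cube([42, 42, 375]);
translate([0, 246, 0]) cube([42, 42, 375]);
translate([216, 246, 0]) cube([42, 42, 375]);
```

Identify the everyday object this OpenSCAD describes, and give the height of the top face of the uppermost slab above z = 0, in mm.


A stool. The seat height is 412 mm.

A 258×288×37 slab at z = 375 on four corner posts — a stool. The seat top is 375 + 37 = 412 mm.


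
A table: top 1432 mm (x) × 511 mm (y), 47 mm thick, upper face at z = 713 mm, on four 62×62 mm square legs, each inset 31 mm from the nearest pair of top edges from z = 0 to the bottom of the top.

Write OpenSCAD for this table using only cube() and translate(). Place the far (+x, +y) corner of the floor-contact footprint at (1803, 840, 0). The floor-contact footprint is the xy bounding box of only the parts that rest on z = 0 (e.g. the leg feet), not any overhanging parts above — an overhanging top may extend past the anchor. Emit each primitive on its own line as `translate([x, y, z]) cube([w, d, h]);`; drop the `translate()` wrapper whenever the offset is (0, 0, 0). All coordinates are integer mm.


translate([402, 360, 666]) cube([1432, 511, 47]);
translate([433, 391, 0]) cube([62, 62, 666]);
translate([1741, 391, 0]) cube([62, 62, 666]);
translate([433, 778, 0]) cube([62, 62, 666]);
translate([1741, 778, 0]) cube([62, 62, 666]);


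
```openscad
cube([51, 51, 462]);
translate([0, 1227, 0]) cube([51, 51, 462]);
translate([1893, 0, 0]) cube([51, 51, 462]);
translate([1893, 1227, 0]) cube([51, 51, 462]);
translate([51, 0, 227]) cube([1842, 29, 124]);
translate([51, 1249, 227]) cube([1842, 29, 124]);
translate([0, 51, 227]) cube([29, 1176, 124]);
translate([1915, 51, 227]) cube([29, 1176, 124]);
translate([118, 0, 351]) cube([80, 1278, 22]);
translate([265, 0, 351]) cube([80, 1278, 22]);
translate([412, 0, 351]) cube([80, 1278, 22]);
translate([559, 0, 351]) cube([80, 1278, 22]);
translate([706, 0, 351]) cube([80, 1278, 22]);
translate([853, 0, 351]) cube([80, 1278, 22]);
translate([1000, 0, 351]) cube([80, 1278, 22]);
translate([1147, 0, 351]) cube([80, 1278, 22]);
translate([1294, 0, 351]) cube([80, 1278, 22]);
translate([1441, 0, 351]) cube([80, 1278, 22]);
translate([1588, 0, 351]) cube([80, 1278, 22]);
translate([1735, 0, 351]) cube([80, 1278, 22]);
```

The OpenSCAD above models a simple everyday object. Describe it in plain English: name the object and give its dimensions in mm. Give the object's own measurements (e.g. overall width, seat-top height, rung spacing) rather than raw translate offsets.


A bed frame 1944 mm long (x) by 1278 mm wide (y). Four 51×51 mm corner posts, 462 mm tall, at the corners of the footprint. Four rails of 29 mm thickness and 124 mm height run between adjacent posts with their undersides at z = 227 mm, their outer faces flush with the outside of the frame (the two x-running rails run between the posts' inner faces; the two y-running rails run between the posts' inner faces). 12 slats, each 80 mm wide (x) and 22 mm thick, lie across the top of the two x-running rails, running the full 1278 mm width of the frame in y; along x they sit between the end posts with a 67 mm gap after the −x posts and between neighbouring slats, leaving 78 mm before the +x posts.


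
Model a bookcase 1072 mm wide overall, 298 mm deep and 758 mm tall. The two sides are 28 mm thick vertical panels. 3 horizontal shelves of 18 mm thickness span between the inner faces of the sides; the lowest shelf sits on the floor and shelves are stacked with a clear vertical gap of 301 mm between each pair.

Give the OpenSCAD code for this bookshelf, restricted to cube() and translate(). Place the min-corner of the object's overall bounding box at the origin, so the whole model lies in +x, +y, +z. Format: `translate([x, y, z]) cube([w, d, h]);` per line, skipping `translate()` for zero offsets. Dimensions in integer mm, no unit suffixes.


cube([28, 298, 758]);
translate([1044, 0, 0]) cube([28, 298, 758]);
translate([28, 0, 0]) cube([1016, 298, 18]);
translate([28, 0, 319]) cube([1016, 298, 18]);
translate([28, 0, 638]) cube([1016, 298, 18]);


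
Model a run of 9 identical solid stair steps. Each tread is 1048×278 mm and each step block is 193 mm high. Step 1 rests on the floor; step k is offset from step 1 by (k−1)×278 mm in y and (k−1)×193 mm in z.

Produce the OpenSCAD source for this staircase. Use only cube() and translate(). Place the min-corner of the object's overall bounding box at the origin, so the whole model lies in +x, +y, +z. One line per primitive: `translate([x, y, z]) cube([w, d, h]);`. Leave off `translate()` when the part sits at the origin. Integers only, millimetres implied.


cube([1048, 278, 193]);
translate([0, 278, 193]) cube([1048, 278, 193]);
translate([0, 556, 386]) cube([1048, 278, 193]);
translate([0, 834, 579]) cube([1048, 278, 193]);
translate([0, 1112, 772]) cube([1048, 278, 193]);
translate([0, 1390, 965]) cube([1048, 278, 193]);
translate([0, 1668, 1158]) cube([1048, 278, 193]);
translate([0, 1946, 1351]) cube([1048, 278, 193]);
translate([0, 2224, 1544]) cube([1048, 278, 193]);


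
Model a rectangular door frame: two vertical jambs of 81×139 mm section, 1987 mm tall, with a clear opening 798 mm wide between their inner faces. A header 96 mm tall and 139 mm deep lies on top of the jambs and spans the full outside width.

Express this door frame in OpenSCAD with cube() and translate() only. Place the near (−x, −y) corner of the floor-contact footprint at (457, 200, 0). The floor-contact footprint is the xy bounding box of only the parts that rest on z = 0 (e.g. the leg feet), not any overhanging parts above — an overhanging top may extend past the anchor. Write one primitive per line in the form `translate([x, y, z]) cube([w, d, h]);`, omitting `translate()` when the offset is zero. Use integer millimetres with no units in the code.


translate([457, 200, 0]) cube([81, 139, 1987]);
translate([1336, 200, 0]) cube([81, 139, 1987]);
translate([457, 200, 1987]) cube([960, 139, 96]);


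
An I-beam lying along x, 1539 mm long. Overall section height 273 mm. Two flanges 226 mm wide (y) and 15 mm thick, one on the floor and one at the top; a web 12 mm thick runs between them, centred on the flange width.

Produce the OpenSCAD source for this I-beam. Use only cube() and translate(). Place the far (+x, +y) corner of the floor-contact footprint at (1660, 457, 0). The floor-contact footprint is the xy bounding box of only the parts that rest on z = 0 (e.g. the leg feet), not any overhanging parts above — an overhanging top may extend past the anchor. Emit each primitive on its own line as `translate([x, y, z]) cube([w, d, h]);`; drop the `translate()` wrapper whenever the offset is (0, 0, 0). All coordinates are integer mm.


translate([121, 231, 0]) cube([1539, 226, 15]);
translate([121, 338, 15]) cube([1539, 12, 243]);
translate([121, 231, 258]) cube([1539, 226, 15]);


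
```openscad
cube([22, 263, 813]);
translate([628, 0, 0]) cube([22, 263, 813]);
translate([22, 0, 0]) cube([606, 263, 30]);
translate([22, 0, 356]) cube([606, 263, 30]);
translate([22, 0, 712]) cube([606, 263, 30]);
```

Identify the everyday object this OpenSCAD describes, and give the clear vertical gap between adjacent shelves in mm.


A bookshelf. The clear shelf gap is 326 mm.

Two tall side panels with 3 horizontal boards between them — a bookshelf. The first two shelf undersides are at z = 0 and z = 356; with shelf thickness 30, the clear gap is 356 − 0 − 30 = 326 mm.


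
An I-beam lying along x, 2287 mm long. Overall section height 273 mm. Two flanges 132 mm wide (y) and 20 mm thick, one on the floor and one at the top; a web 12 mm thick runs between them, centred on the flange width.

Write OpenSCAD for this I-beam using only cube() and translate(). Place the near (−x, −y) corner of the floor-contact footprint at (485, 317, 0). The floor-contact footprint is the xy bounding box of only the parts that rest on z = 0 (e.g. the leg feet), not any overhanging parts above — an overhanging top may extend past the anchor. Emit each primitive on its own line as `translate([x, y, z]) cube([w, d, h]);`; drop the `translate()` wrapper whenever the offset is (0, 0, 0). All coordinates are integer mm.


translate([485, 317, 0]) cube([2287, 132, 20]);
translate([485, 377, 20]) cube([2287, 12, 233]);
translate([485, 317, 253]) cube([2287, 132, 20]);


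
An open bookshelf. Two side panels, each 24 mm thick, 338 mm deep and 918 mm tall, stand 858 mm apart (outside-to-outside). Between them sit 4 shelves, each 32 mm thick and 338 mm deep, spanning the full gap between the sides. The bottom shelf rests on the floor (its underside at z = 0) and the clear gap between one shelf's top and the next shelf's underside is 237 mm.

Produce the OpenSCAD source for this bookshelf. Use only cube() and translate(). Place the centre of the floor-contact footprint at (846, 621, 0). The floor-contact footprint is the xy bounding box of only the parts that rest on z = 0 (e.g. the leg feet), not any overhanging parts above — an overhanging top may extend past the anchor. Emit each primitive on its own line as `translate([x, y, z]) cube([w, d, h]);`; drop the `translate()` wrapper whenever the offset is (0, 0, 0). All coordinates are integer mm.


translate([417, 452, 0]) cube([24, 338, 918]);
translate([1251, 452, 0]) cube([24, 338, 918]);
translate([441, 452, 0]) cube([810, 338, 32]);
translate([441, 452, 269]) cube([810, 338, 32]);
translate([441, 452, 538]) cube([810, 338, 32]);
translate([441, 452, 807]) cube([810, 338, 32]);


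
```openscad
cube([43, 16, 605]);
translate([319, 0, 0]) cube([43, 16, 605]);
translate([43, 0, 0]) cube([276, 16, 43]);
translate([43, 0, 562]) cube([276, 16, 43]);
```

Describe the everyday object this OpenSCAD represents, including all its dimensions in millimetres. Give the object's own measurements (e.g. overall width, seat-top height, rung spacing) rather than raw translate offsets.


A rectangular picture frame lying in the x–z plane (depth along y). The opening is 276 mm wide (x) by 519 mm tall (z), surrounded by a border 43 mm wide on all four sides. The frame is 16 mm deep and is made of two full-height vertical stiles with two horizontal rails fitted between them.


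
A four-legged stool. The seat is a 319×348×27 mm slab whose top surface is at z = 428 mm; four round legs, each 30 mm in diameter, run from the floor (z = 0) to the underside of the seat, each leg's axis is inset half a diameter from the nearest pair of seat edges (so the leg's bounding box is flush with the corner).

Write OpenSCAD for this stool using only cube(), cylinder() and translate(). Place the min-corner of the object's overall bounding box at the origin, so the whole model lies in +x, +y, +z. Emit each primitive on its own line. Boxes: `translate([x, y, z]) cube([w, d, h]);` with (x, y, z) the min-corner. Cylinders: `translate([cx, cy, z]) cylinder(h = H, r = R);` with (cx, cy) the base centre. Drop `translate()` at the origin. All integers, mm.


translate([0, 0, 401]) cube([319, 348, 27]);
translate([15, 15, 0]) cylinder(h = 401, r = 15);
translate([304, 15, 0]) cylinder(h = 401, r = 15);
translate([15, 333, 0]) cylinder(h = 401, r = 15);
translate([304, 333, 0]) cylinder(h = 401, r = 15);


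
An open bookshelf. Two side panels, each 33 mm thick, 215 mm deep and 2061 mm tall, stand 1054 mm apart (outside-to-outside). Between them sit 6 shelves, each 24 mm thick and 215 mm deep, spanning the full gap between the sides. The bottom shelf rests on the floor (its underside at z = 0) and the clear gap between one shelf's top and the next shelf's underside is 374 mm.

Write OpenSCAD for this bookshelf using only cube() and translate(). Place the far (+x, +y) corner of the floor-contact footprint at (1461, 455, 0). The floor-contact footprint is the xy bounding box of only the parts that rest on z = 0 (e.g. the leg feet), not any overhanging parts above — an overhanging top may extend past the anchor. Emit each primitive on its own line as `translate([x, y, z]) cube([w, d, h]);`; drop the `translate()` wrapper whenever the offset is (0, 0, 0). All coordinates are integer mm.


translate([407, 240, 0]) cube([33, 215, 2061]);
translate([1428, 240, 0]) cube([33, 215, 2061]);
translate([440, 240, 0]) cube([988, 215, 24]);
translate([440, 240, 398]) cube([988, 215, 24]);
translate([440, 240, 796]) cube([988, 215, 24]);
translate([440, 240, 1194]) cube([988, 215, 24]);
translate([440, 240, 1592]) cube([988, 215, 24]);
translate([440, 240, 1990]) cube([988, 215, 24]);
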